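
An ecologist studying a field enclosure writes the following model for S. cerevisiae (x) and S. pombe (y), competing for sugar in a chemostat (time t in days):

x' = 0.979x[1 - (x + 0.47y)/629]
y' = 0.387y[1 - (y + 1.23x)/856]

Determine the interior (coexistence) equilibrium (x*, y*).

Setting both brackets to zero gives the nullclines x + 0.47y = 629 and 1.23x + y = 856.
Substituting y = 856 - 1.23x into the first: x(1 - 0.47·1.23) = 629 - 0.47·856.
So x* = 227/0.422 = 537, and then y* = 856 - 1.23·537 = 195.

x* ≈ 537, y* ≈ 195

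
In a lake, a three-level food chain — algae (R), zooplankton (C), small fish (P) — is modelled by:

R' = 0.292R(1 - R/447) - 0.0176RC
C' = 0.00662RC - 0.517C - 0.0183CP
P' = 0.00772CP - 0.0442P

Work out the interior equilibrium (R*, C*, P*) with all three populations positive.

From dP/dt = 0: 0.00772C* = 0.0442, so C* = 5.73.
From dR/dt = 0: 0.292(1 - R*/447) = 0.0176·5.73, giving R* = 447·(1 - 0.345) = 293.
From dC/dt = 0: 0.00662·293 - 0.517 = 0.0183P*, so P* = 1.42/0.0183 = 77.6.

R* ≈ 293, C* ≈ 5.73, P* ≈ 77.6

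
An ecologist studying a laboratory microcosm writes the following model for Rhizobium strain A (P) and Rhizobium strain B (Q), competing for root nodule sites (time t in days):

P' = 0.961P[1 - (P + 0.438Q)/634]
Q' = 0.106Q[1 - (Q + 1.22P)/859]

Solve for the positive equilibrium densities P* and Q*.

Setting both brackets to zero gives the nullclines P + 0.438Q = 634 and 1.22P + Q = 859.
Substituting Q = 859 - 1.22P into the first: P(1 - 0.438·1.22) = 634 - 0.438·859.
So P* = 258/0.466 = 554, and then Q* = 859 - 1.22·554 = 184.

P* ≈ 554, Q* ≈ 184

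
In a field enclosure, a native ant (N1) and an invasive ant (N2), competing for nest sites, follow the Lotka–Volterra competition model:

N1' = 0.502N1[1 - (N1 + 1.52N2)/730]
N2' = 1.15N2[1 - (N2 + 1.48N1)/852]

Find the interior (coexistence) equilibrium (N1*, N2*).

N1* ≈ 452, N2* ≈ 183

Setting both brackets to zero gives the nullclines N1 + 1.52N2 = 730 and 1.48N1 + N2 = 852.
Substituting N2 = 852 - 1.48N1 into the first: N1(1 - 1.52·1.48) = 730 - 1.52·852.
So N1* = -565/-1.25 = 452, and then N2* = 852 - 1.48·452 = 183.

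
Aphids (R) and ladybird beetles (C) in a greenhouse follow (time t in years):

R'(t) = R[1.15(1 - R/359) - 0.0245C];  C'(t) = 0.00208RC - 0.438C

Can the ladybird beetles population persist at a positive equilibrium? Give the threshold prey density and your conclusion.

Threshold R = 211; K > 211, so yes, the predator persists.

The predator equation gives dC/dt > 0 only when R > 0.438/0.00208 = 211.
Without the predator, R → K = 359. Since 359 > 211, the predator can invade and persist.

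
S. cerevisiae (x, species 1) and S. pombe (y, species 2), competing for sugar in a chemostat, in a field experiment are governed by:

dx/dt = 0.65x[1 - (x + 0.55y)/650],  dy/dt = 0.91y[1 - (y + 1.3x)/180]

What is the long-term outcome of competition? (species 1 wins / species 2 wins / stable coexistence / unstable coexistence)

Compare the nullcline intercepts: K1/α12 = 650/0.55 = 1180 > K2 = 180; K2/α21 = 180/1.3 = 138 < K1 = 650.
Since the inequalities point opposite ways, species 1 can invade but species 2 cannot.

species 1 excludes species 2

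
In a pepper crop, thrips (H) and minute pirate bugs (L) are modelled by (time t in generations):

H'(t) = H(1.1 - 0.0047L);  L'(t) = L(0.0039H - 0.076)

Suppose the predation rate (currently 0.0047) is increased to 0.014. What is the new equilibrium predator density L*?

L* ≈ 78.6

At the interior fixed point, setting dH/dt = 0 with H > 0 fixes L* = (prey growth rate)/(HL coefficient) — independent of the other coefficients.
With the change, L* = 1.1/0.014 = 78.6; it falls from 234.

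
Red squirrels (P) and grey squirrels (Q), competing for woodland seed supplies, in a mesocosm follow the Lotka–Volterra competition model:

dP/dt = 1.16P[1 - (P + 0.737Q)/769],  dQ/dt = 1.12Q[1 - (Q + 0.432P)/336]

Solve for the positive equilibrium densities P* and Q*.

P* ≈ 765, Q* ≈ 5.56

Setting both brackets to zero gives the nullclines P + 0.737Q = 769 and 0.432P + Q = 336.
Substituting Q = 336 - 0.432P into the first: P(1 - 0.737·0.432) = 769 - 0.737·336.
So P* = 521/0.682 = 765, and then Q* = 336 - 0.432·765 = 5.56.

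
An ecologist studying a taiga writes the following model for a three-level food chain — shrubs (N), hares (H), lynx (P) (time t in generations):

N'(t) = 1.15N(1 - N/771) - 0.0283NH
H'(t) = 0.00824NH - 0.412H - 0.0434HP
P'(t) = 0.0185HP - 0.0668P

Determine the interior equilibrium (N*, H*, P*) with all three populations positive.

N* ≈ 702, H* ≈ 3.61, P* ≈ 124

From dP/dt = 0: 0.0185H* = 0.0668, so H* = 3.61.
From dN/dt = 0: 1.15(1 - N*/771) = 0.0283·3.61, giving N* = 771·(1 - 0.0889) = 702.
From dH/dt = 0: 0.00824·702 - 0.412 = 0.0434P*, so P* = 5.38/0.0434 = 124.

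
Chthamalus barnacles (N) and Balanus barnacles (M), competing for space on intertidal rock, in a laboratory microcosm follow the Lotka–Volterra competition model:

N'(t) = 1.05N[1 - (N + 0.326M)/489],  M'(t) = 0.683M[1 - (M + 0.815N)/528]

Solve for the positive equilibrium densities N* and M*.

N* ≈ 432, M* ≈ 176

Setting both brackets to zero gives the nullclines N + 0.326M = 489 and 0.815N + M = 528.
Substituting M = 528 - 0.815N into the first: N(1 - 0.326·0.815) = 489 - 0.326·528.
So N* = 317/0.734 = 432, and then M* = 528 - 0.815·432 = 176.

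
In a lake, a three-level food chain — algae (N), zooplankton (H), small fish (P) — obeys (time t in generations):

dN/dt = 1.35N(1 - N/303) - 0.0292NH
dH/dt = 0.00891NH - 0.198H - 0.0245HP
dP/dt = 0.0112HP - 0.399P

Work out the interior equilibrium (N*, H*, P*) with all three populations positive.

N* ≈ 69.5, H* ≈ 35.6, P* ≈ 17.2

From dP/dt = 0: 0.0112H* = 0.399, so H* = 35.6.
From dN/dt = 0: 1.35(1 - N*/303) = 0.0292·35.6, giving N* = 303·(1 - 0.771) = 69.5.
From dH/dt = 0: 0.00891·69.5 - 0.198 = 0.0245P*, so P* = 0.421/0.0245 = 17.2.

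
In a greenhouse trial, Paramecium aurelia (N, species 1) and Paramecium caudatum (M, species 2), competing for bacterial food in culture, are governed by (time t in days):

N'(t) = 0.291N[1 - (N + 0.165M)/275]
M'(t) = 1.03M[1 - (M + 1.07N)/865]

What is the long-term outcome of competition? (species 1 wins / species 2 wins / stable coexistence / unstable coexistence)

stable coexistence

Compare the nullcline intercepts: K1/α12 = 275/0.165 = 1670 > K2 = 865; K2/α21 = 865/1.07 = 808 > K1 = 275.
Since both inequalities hold, each species can invade when rare, so the interior equilibrium is stable.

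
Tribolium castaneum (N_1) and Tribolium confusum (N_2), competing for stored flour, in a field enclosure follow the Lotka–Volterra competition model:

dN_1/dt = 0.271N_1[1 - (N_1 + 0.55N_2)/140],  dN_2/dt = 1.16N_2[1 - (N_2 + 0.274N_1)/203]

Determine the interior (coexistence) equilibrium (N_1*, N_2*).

Setting both brackets to zero gives the nullclines N_1 + 0.55N_2 = 140 and 0.274N_1 + N_2 = 203.
Substituting N_2 = 203 - 0.274N_1 into the first: N_1(1 - 0.55·0.274) = 140 - 0.55·203.
So N_1* = 28.3/0.849 = 33.4, and then N_2* = 203 - 0.274·33.4 = 194.

N_1* ≈ 33.4, N_2* ≈ 194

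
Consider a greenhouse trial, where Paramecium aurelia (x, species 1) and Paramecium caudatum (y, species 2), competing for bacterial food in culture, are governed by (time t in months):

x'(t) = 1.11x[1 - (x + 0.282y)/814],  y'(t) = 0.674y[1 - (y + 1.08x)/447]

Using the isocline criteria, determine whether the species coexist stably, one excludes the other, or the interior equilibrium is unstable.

species 1 excludes species 2

Compare the nullcline intercepts: K1/α12 = 814/0.282 = 2890 > K2 = 447; K2/α21 = 447/1.08 = 414 < K1 = 814.
Since the inequalities point opposite ways, species 1 can invade but species 2 cannot.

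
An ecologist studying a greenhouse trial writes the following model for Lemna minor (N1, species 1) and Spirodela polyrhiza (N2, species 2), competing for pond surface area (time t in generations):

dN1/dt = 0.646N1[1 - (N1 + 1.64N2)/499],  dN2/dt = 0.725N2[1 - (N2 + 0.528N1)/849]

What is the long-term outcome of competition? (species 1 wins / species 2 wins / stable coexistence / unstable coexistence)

species 2 excludes species 1

Compare the nullcline intercepts: K1/α12 = 499/1.64 = 304 < K2 = 849; K2/α21 = 849/0.528 = 1610 > K1 = 499.
Since the inequalities point opposite ways, species 2 can invade but species 1 cannot.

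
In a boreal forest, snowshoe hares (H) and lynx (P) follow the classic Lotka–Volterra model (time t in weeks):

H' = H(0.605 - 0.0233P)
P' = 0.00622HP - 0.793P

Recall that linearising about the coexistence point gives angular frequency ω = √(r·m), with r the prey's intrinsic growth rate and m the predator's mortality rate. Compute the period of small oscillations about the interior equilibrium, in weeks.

Here r = 0.605 and m = 0.793, so r·m = 0.48.
ω = √0.48 = 0.693 per week, hence T = 2π/ω ≈ 9.07 weeks.

T ≈ 9.07 weeks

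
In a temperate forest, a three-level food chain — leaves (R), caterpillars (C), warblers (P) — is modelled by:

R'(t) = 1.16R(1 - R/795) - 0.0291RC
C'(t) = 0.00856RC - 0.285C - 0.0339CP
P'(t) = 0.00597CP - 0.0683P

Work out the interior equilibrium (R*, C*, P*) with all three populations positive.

From dP/dt = 0: 0.00597C* = 0.0683, so C* = 11.4.
From dR/dt = 0: 1.16(1 - R*/795) = 0.0291·11.4, giving R* = 795·(1 - 0.287) = 567.
From dC/dt = 0: 0.00856·567 - 0.285 = 0.0339P*, so P* = 4.57/0.0339 = 135.

R* ≈ 567, C* ≈ 11.4, P* ≈ 135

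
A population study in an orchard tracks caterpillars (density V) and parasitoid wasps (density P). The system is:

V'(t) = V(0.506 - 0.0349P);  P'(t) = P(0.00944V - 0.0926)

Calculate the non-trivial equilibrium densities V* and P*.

Set dP/dt = 0 with P > 0: 0.00944V - 0.0926 = 0, so V* = 0.0926/0.00944 = 9.81.
Set dV/dt = 0 with V > 0: 0.506 - 0.0349P = 0, so P* = 0.506/0.0349 = 14.5.

V* ≈ 9.81, P* ≈ 14.5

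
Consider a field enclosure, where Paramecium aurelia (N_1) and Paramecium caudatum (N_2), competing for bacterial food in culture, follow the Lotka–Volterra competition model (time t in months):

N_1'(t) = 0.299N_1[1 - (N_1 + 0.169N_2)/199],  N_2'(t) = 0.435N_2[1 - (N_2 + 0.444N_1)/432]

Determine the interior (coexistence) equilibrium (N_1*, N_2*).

Setting both brackets to zero gives the nullclines N_1 + 0.169N_2 = 199 and 0.444N_1 + N_2 = 432.
Substituting N_2 = 432 - 0.444N_1 into the first: N_1(1 - 0.169·0.444) = 199 - 0.169·432.
So N_1* = 126/0.925 = 136, and then N_2* = 432 - 0.444·136 = 372.

N_1* ≈ 136, N_2* ≈ 372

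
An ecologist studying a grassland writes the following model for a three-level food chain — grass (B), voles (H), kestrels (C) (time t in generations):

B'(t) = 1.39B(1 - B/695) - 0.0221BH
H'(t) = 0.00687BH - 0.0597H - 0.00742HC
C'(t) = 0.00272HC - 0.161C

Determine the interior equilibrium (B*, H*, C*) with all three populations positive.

From dC/dt = 0: 0.00272H* = 0.161, so H* = 59.2.
From dB/dt = 0: 1.39(1 - B*/695) = 0.0221·59.2, giving B* = 695·(1 - 0.941) = 40.9.
From dH/dt = 0: 0.00687·40.9 - 0.0597 = 0.00742C*, so C* = 0.222/0.00742 = 29.9.

B* ≈ 40.9, H* ≈ 59.2, C* ≈ 29.9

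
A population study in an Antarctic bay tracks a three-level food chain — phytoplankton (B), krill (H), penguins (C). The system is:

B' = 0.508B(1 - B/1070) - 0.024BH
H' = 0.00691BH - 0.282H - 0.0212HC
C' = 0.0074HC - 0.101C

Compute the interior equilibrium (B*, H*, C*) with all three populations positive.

B* ≈ 380, H* ≈ 13.6, C* ≈ 111

From dC/dt = 0: 0.0074H* = 0.101, so H* = 13.6.
From dB/dt = 0: 0.508(1 - B*/1070) = 0.024·13.6, giving B* = 1070·(1 - 0.645) = 380.
From dH/dt = 0: 0.00691·380 - 0.282 = 0.0212C*, so C* = 2.34/0.0212 = 111.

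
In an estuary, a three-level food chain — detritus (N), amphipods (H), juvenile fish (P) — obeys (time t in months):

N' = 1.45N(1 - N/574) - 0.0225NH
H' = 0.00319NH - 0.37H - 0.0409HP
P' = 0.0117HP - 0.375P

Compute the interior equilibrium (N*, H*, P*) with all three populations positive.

From dP/dt = 0: 0.0117H* = 0.375, so H* = 32.1.
From dN/dt = 0: 1.45(1 - N*/574) = 0.0225·32.1, giving N* = 574·(1 - 0.497) = 289.
From dH/dt = 0: 0.00319·289 - 0.37 = 0.0409P*, so P* = 0.55/0.0409 = 13.5.

N* ≈ 289, H* ≈ 32.1, P* ≈ 13.5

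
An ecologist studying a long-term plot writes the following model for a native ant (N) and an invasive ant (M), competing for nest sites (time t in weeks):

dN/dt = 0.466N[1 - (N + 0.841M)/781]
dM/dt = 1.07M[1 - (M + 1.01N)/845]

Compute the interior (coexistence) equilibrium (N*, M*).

N* ≈ 467, M* ≈ 373

Setting both brackets to zero gives the nullclines N + 0.841M = 781 and 1.01N + M = 845.
Substituting M = 845 - 1.01N into the first: N(1 - 0.841·1.01) = 781 - 0.841·845.
So N* = 70.4/0.151 = 467, and then M* = 845 - 1.01·467 = 373.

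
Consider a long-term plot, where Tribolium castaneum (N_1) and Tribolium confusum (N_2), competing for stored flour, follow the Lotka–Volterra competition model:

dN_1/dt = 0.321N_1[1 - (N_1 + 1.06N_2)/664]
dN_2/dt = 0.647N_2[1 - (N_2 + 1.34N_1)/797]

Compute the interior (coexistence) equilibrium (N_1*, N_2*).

N_1* ≈ 430, N_2* ≈ 221

Setting both brackets to zero gives the nullclines N_1 + 1.06N_2 = 664 and 1.34N_1 + N_2 = 797.
Substituting N_2 = 797 - 1.34N_1 into the first: N_1(1 - 1.06·1.34) = 664 - 1.06·797.
So N_1* = -181/-0.42 = 430, and then N_2* = 797 - 1.34·430 = 221.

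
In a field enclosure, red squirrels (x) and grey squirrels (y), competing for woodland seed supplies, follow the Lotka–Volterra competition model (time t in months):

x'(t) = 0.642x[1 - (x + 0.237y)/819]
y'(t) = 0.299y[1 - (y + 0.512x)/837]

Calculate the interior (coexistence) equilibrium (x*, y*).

Setting both brackets to zero gives the nullclines x + 0.237y = 819 and 0.512x + y = 837.
Substituting y = 837 - 0.512x into the first: x(1 - 0.237·0.512) = 819 - 0.237·837.
So x* = 621/0.879 = 706, and then y* = 837 - 0.512·706 = 475.

x* ≈ 706, y* ≈ 475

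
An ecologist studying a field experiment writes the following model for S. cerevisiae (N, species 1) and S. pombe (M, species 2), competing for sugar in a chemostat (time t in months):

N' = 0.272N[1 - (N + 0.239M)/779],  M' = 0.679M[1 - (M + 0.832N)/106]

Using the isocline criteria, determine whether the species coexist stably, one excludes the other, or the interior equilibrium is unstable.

species 1 excludes species 2

Compare the nullcline intercepts: K1/α12 = 779/0.239 = 3260 > K2 = 106; K2/α21 = 106/0.832 = 127 < K1 = 779.
Since the inequalities point opposite ways, species 1 can invade but species 2 cannot.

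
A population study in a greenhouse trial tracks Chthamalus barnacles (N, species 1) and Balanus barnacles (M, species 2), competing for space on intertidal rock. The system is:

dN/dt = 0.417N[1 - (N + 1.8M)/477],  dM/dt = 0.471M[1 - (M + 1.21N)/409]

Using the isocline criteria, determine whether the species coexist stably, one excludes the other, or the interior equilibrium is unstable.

Compare the nullcline intercepts: K1/α12 = 477/1.8 = 265 < K2 = 409; K2/α21 = 409/1.21 = 338 < K1 = 477.
Since both are reversed, neither can invade when rare; the interior point is a saddle.

unstable coexistence (outcome depends on initial conditions)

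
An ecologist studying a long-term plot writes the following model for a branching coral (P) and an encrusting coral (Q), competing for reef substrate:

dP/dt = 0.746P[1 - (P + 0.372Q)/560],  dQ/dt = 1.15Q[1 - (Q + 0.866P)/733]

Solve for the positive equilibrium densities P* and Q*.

Setting both brackets to zero gives the nullclines P + 0.372Q = 560 and 0.866P + Q = 733.
Substituting Q = 733 - 0.866P into the first: P(1 - 0.372·0.866) = 560 - 0.372·733.
So P* = 287/0.678 = 424, and then Q* = 733 - 0.866·424 = 366.

P* ≈ 424, Q* ≈ 366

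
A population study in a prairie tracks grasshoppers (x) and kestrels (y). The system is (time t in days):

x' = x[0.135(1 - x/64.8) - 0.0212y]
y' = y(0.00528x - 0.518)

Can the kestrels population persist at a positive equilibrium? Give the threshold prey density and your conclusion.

Threshold x = 98.1; K < 98.1, so no, the predator goes extinct.

The predator equation gives dy/dt > 0 only when x > 0.518/0.00528 = 98.1.
Without the predator, x → K = 64.8. Since 64.8 < 98.1, the predator cannot invade.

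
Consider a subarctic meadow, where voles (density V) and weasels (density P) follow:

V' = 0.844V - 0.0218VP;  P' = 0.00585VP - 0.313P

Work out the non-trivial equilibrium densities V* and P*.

V* ≈ 53.5, P* ≈ 38.7

Set dP/dt = 0 with P > 0: 0.00585V - 0.313 = 0, so V* = 0.313/0.00585 = 53.5.
Set dV/dt = 0 with V > 0: 0.844 - 0.0218P = 0, so P* = 0.844/0.0218 = 38.7.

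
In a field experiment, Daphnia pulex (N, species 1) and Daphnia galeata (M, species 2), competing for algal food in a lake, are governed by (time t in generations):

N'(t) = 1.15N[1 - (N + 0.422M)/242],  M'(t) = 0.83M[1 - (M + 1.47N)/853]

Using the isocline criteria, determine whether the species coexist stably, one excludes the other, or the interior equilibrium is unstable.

species 2 excludes species 1

Compare the nullcline intercepts: K1/α12 = 242/0.422 = 573 < K2 = 853; K2/α21 = 853/1.47 = 580 > K1 = 242.
Since the inequalities point opposite ways, species 2 can invade but species 1 cannot.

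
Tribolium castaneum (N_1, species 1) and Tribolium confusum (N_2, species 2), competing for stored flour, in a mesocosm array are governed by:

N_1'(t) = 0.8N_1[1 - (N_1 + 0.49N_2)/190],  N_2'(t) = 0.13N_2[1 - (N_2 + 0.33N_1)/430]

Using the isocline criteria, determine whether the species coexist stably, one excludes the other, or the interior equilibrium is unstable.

species 2 excludes species 1

Compare the nullcline intercepts: K1/α12 = 190/0.49 = 388 < K2 = 430; K2/α21 = 430/0.33 = 1300 > K1 = 190.
Since the inequalities point opposite ways, species 2 can invade but species 1 cannot.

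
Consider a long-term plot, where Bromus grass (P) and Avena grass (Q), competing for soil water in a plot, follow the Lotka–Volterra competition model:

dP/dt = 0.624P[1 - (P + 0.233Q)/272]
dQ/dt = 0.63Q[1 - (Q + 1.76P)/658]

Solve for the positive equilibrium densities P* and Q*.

P* ≈ 201, Q* ≈ 304

Setting both brackets to zero gives the nullclines P + 0.233Q = 272 and 1.76P + Q = 658.
Substituting Q = 658 - 1.76P into the first: P(1 - 0.233·1.76) = 272 - 0.233·658.
So P* = 119/0.59 = 201, and then Q* = 658 - 1.76·201 = 304.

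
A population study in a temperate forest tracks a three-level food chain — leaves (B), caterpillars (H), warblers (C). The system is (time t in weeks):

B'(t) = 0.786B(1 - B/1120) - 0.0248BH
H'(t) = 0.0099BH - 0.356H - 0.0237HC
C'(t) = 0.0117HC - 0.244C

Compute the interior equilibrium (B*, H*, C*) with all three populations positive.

From dC/dt = 0: 0.0117H* = 0.244, so H* = 20.9.
From dB/dt = 0: 0.786(1 - B*/1120) = 0.0248·20.9, giving B* = 1120·(1 - 0.658) = 383.
From dH/dt = 0: 0.0099·383 - 0.356 = 0.0237C*, so C* = 3.44/0.0237 = 145.

B* ≈ 383, H* ≈ 20.9, C* ≈ 145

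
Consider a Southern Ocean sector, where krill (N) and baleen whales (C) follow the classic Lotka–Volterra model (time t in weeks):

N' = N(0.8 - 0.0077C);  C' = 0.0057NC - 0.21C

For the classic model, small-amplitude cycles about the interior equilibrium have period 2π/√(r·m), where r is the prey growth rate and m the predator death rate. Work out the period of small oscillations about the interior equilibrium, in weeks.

Here r = 0.8 and m = 0.21, so r·m = 0.168.
ω = √0.168 = 0.41 per week, hence T = 2π/ω ≈ 15.3 weeks.

T ≈ 15.3 weeks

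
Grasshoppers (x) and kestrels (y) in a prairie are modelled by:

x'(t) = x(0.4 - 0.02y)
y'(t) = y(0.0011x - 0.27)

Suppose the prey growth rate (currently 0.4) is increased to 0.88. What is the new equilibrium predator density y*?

y* ≈ 44

At the interior fixed point, setting dx/dt = 0 with x > 0 fixes y* = (prey growth rate)/(xy coefficient) — independent of the other coefficients.
With the change, y* = 0.88/0.02 = 44; it rises from 20.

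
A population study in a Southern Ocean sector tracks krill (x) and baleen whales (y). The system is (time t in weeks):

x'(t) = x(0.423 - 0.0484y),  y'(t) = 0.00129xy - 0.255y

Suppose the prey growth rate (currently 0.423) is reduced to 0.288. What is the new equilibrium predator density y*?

At the interior fixed point, setting dx/dt = 0 with x > 0 fixes y* = (prey growth rate)/(xy coefficient) — independent of the other coefficients.
With the change, y* = 0.288/0.0484 = 5.95; it falls from 8.74.

y* ≈ 5.95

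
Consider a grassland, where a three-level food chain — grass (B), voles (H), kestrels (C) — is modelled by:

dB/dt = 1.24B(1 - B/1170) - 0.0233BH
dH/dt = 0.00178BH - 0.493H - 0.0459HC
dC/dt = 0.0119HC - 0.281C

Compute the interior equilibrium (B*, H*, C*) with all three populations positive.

B* ≈ 651, H* ≈ 23.6, C* ≈ 14.5

From dC/dt = 0: 0.0119H* = 0.281, so H* = 23.6.
From dB/dt = 0: 1.24(1 - B*/1170) = 0.0233·23.6, giving B* = 1170·(1 - 0.444) = 651.
From dH/dt = 0: 0.00178·651 - 0.493 = 0.0459C*, so C* = 0.666/0.0459 = 14.5.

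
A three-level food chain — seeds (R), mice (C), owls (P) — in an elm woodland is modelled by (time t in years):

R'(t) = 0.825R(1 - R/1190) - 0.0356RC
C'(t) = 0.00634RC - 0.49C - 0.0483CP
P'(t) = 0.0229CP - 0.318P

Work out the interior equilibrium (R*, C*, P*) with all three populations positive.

From dP/dt = 0: 0.0229C* = 0.318, so C* = 13.9.
From dR/dt = 0: 0.825(1 - R*/1190) = 0.0356·13.9, giving R* = 1190·(1 - 0.599) = 477.
From dC/dt = 0: 0.00634·477 - 0.49 = 0.0483P*, so P* = 2.53/0.0483 = 52.5.

R* ≈ 477, C* ≈ 13.9, P* ≈ 52.5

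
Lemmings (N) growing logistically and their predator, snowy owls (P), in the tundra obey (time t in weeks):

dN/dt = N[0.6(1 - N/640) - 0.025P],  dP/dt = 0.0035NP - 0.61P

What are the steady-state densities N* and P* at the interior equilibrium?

From dP/dt = 0 with P > 0: 0.0035N* = 0.61, so N* = 174.
Substitute into dN/dt = 0: 0.6(1 - 174/640) = 0.025P*.
The bracket is 0.728, giving P* = 0.437/0.025 = 17.5.

N* ≈ 174, P* ≈ 17.5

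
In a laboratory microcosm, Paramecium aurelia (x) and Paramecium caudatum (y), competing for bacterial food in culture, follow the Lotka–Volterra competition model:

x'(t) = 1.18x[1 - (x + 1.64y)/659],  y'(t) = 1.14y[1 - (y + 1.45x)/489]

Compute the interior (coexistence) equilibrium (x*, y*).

x* ≈ 104, y* ≈ 339

Setting both brackets to zero gives the nullclines x + 1.64y = 659 and 1.45x + y = 489.
Substituting y = 489 - 1.45x into the first: x(1 - 1.64·1.45) = 659 - 1.64·489.
So x* = -143/-1.38 = 104, and then y* = 489 - 1.45·104 = 339.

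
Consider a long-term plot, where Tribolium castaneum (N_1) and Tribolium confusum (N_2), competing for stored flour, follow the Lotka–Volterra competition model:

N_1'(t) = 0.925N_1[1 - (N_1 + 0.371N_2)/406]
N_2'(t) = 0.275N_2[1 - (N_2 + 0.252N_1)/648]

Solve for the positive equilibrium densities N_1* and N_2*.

Setting both brackets to zero gives the nullclines N_1 + 0.371N_2 = 406 and 0.252N_1 + N_2 = 648.
Substituting N_2 = 648 - 0.252N_1 into the first: N_1(1 - 0.371·0.252) = 406 - 0.371·648.
So N_1* = 166/0.907 = 183, and then N_2* = 648 - 0.252·183 = 602.

N_1* ≈ 183, N_2* ≈ 602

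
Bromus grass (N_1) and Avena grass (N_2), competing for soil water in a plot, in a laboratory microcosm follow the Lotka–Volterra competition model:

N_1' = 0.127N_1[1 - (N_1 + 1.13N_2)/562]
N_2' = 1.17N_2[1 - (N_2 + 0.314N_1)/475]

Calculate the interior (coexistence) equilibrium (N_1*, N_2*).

N_1* ≈ 39.1, N_2* ≈ 463

Setting both brackets to zero gives the nullclines N_1 + 1.13N_2 = 562 and 0.314N_1 + N_2 = 475.
Substituting N_2 = 475 - 0.314N_1 into the first: N_1(1 - 1.13·0.314) = 562 - 1.13·475.
So N_1* = 25.2/0.645 = 39.1, and then N_2* = 475 - 0.314·39.1 = 463.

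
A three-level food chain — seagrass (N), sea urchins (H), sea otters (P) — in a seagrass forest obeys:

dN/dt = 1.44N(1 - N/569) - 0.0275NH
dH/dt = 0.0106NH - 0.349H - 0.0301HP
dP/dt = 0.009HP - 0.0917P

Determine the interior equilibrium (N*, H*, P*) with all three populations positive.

From dP/dt = 0: 0.009H* = 0.0917, so H* = 10.2.
From dN/dt = 0: 1.44(1 - N*/569) = 0.0275·10.2, giving N* = 569·(1 - 0.195) = 458.
From dH/dt = 0: 0.0106·458 - 0.349 = 0.0301P*, so P* = 4.51/0.0301 = 150.

N* ≈ 458, H* ≈ 10.2, P* ≈ 150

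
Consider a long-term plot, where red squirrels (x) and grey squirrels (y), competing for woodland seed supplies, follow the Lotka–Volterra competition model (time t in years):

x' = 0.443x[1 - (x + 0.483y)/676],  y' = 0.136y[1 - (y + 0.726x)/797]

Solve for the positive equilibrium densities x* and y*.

Setting both brackets to zero gives the nullclines x + 0.483y = 676 and 0.726x + y = 797.
Substituting y = 797 - 0.726x into the first: x(1 - 0.483·0.726) = 676 - 0.483·797.
So x* = 291/0.649 = 448, and then y* = 797 - 0.726·448 = 472.

x* ≈ 448, y* ≈ 472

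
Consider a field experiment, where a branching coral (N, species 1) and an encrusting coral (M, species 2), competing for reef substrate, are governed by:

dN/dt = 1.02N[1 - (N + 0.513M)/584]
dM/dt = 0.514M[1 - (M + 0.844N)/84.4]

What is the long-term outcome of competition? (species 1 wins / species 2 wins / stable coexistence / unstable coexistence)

Compare the nullcline intercepts: K1/α12 = 584/0.513 = 1140 > K2 = 84.4; K2/α21 = 84.4/0.844 = 100 < K1 = 584.
Since the inequalities point opposite ways, species 1 can invade but species 2 cannot.

species 1 excludes species 2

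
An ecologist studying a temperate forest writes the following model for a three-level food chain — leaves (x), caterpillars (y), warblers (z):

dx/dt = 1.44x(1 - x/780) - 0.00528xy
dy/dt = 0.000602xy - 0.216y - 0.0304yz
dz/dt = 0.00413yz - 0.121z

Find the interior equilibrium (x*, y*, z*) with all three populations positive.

From dz/dt = 0: 0.00413y* = 0.121, so y* = 29.3.
From dx/dt = 0: 1.44(1 - x*/780) = 0.00528·29.3, giving x* = 780·(1 - 0.107) = 696.
From dy/dt = 0: 0.000602·696 - 0.216 = 0.0304z*, so z* = 0.203/0.0304 = 6.68.

x* ≈ 696, y* ≈ 29.3, z* ≈ 6.68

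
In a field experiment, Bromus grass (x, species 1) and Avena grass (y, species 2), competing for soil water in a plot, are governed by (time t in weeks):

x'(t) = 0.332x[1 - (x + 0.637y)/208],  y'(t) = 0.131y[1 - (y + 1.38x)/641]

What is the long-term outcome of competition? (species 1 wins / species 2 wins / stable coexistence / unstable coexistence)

Compare the nullcline intercepts: K1/α12 = 208/0.637 = 327 < K2 = 641; K2/α21 = 641/1.38 = 464 > K1 = 208.
Since the inequalities point opposite ways, species 2 can invade but species 1 cannot.

species 2 excludes species 1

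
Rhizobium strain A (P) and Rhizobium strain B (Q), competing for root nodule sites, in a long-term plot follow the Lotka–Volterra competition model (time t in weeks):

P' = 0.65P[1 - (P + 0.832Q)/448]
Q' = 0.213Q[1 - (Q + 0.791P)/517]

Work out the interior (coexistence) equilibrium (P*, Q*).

Setting both brackets to zero gives the nullclines P + 0.832Q = 448 and 0.791P + Q = 517.
Substituting Q = 517 - 0.791P into the first: P(1 - 0.832·0.791) = 448 - 0.832·517.
So P* = 17.9/0.342 = 52.2, and then Q* = 517 - 0.791·52.2 = 476.

P* ≈ 52.2, Q* ≈ 476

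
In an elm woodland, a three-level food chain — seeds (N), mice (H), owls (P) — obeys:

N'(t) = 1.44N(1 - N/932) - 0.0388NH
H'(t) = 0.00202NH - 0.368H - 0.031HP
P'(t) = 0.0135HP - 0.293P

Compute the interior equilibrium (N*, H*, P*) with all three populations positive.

N* ≈ 387, H* ≈ 21.7, P* ≈ 13.3

From dP/dt = 0: 0.0135H* = 0.293, so H* = 21.7.
From dN/dt = 0: 1.44(1 - N*/932) = 0.0388·21.7, giving N* = 932·(1 - 0.585) = 387.
From dH/dt = 0: 0.00202·387 - 0.368 = 0.031P*, so P* = 0.414/0.031 = 13.3.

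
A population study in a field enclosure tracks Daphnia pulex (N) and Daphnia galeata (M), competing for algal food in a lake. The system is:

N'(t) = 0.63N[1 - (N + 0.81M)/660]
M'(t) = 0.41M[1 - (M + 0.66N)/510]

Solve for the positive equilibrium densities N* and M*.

Setting both brackets to zero gives the nullclines N + 0.81M = 660 and 0.66N + M = 510.
Substituting M = 510 - 0.66N into the first: N(1 - 0.81·0.66) = 660 - 0.81·510.
So N* = 247/0.465 = 531, and then M* = 510 - 0.66·531 = 160.

N* ≈ 531, M* ≈ 160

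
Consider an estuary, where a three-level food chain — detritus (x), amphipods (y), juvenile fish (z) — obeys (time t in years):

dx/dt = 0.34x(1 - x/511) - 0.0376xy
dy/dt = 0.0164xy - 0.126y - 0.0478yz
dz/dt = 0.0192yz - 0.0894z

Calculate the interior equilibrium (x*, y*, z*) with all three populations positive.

From dz/dt = 0: 0.0192y* = 0.0894, so y* = 4.66.
From dx/dt = 0: 0.34(1 - x*/511) = 0.0376·4.66, giving x* = 511·(1 - 0.515) = 248.
From dy/dt = 0: 0.0164·248 - 0.126 = 0.0478z*, so z* = 3.94/0.0478 = 82.4.

x* ≈ 248, y* ≈ 4.66, z* ≈ 82.4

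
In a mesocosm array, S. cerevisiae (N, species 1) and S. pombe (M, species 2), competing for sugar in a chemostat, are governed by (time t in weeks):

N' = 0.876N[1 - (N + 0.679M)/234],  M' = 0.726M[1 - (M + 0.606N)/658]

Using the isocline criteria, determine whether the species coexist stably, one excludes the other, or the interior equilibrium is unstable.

species 2 excludes species 1

Compare the nullcline intercepts: K1/α12 = 234/0.679 = 345 < K2 = 658; K2/α21 = 658/0.606 = 1090 > K1 = 234.
Since the inequalities point opposite ways, species 2 can invade but species 1 cannot.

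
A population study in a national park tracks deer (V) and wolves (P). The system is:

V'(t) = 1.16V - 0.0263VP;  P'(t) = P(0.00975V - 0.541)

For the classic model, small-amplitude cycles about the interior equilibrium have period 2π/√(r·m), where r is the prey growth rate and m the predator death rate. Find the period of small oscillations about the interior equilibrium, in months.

Here r = 1.16 and m = 0.541, so r·m = 0.628.
ω = √0.628 = 0.792 per month, hence T = 2π/ω ≈ 7.93 months.

T ≈ 7.93 months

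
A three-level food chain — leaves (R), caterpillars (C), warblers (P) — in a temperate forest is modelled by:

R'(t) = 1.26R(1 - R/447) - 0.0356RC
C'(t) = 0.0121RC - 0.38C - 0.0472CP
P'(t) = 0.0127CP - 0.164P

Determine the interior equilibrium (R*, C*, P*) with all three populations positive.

From dP/dt = 0: 0.0127C* = 0.164, so C* = 12.9.
From dR/dt = 0: 1.26(1 - R*/447) = 0.0356·12.9, giving R* = 447·(1 - 0.365) = 284.
From dC/dt = 0: 0.0121·284 - 0.38 = 0.0472P*, so P* = 3.06/0.0472 = 64.7.

R* ≈ 284, C* ≈ 12.9, P* ≈ 64.7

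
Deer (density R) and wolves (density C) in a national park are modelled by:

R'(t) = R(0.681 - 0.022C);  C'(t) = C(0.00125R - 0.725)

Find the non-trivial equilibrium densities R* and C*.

Set dC/dt = 0 with C > 0: 0.00125R - 0.725 = 0, so R* = 0.725/0.00125 = 580.
Set dR/dt = 0 with R > 0: 0.681 - 0.022C = 0, so C* = 0.681/0.022 = 31.

R* ≈ 580, C* ≈ 31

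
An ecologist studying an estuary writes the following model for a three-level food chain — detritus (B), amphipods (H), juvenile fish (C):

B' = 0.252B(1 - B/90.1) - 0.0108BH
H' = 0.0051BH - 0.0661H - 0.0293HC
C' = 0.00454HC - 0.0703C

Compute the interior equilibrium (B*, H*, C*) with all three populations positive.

From dC/dt = 0: 0.00454H* = 0.0703, so H* = 15.5.
From dB/dt = 0: 0.252(1 - B*/90.1) = 0.0108·15.5, giving B* = 90.1·(1 - 0.664) = 30.3.
From dH/dt = 0: 0.0051·30.3 - 0.0661 = 0.0293C*, so C* = 0.0885/0.0293 = 3.02.

B* ≈ 30.3, H* ≈ 15.5, C* ≈ 3.02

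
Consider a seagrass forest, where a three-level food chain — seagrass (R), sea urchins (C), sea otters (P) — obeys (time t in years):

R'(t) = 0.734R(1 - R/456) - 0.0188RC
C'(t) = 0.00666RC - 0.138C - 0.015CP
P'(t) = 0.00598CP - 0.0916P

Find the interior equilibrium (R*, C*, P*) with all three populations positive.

From dP/dt = 0: 0.00598C* = 0.0916, so C* = 15.3.
From dR/dt = 0: 0.734(1 - R*/456) = 0.0188·15.3, giving R* = 456·(1 - 0.392) = 277.
From dC/dt = 0: 0.00666·277 - 0.138 = 0.015P*, so P* = 1.71/0.015 = 114.

R* ≈ 277, C* ≈ 15.3, P* ≈ 114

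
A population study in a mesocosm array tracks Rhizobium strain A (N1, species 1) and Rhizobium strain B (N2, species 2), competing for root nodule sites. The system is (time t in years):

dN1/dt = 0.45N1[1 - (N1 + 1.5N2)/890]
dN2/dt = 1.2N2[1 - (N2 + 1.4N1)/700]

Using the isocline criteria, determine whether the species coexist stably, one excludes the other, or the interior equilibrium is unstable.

unstable coexistence (outcome depends on initial conditions)

Compare the nullcline intercepts: K1/α12 = 890/1.5 = 593 < K2 = 700; K2/α21 = 700/1.4 = 500 < K1 = 890.
Since both are reversed, neither can invade when rare; the interior point is a saddle.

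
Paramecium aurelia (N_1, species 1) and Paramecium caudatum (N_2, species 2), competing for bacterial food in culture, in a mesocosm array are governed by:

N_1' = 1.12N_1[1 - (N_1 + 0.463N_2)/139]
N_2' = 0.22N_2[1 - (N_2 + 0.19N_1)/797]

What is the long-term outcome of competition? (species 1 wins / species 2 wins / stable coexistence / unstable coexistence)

species 2 excludes species 1

Compare the nullcline intercepts: K1/α12 = 139/0.463 = 300 < K2 = 797; K2/α21 = 797/0.19 = 4190 > K1 = 139.
Since the inequalities point opposite ways, species 2 can invade but species 1 cannot.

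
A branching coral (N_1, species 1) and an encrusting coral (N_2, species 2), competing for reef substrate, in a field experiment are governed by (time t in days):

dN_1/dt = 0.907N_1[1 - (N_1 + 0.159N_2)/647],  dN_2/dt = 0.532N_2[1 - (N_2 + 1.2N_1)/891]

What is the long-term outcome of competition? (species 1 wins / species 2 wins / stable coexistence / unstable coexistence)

stable coexistence

Compare the nullcline intercepts: K1/α12 = 647/0.159 = 4070 > K2 = 891; K2/α21 = 891/1.2 = 742 > K1 = 647.
Since both inequalities hold, each species can invade when rare, so the interior equilibrium is stable.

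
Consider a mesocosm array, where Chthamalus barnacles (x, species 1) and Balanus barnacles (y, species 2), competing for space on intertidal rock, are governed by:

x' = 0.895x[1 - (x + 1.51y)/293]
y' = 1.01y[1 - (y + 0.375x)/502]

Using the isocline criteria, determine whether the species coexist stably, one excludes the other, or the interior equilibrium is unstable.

Compare the nullcline intercepts: K1/α12 = 293/1.51 = 194 < K2 = 502; K2/α21 = 502/0.375 = 1340 > K1 = 293.
Since the inequalities point opposite ways, species 2 can invade but species 1 cannot.

species 2 excludes species 1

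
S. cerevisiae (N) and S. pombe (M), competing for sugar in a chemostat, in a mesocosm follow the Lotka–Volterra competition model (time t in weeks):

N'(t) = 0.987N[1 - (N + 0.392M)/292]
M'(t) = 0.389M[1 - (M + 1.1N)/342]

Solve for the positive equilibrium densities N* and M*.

N* ≈ 278, M* ≈ 36.6

Setting both brackets to zero gives the nullclines N + 0.392M = 292 and 1.1N + M = 342.
Substituting M = 342 - 1.1N into the first: N(1 - 0.392·1.1) = 292 - 0.392·342.
So N* = 158/0.569 = 278, and then M* = 342 - 1.1·278 = 36.6.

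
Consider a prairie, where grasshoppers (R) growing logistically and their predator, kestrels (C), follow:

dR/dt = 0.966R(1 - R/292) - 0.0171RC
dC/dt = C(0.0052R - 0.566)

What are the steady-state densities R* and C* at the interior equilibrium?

R* ≈ 109, C* ≈ 35.4

From dC/dt = 0 with C > 0: 0.0052R* = 0.566, so R* = 109.
Substitute into dR/dt = 0: 0.966(1 - 109/292) = 0.0171C*.
The bracket is 0.627, giving C* = 0.606/0.0171 = 35.4.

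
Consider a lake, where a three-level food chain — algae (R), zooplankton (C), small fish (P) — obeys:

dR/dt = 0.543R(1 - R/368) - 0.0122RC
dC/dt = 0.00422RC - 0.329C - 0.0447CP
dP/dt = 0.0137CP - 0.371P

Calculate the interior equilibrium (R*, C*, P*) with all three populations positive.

From dP/dt = 0: 0.0137C* = 0.371, so C* = 27.1.
From dR/dt = 0: 0.543(1 - R*/368) = 0.0122·27.1, giving R* = 368·(1 - 0.608) = 144.
From dC/dt = 0: 0.00422·144 - 0.329 = 0.0447P*, so P* = 0.279/0.0447 = 6.24.

R* ≈ 144, C* ≈ 27.1, P* ≈ 6.24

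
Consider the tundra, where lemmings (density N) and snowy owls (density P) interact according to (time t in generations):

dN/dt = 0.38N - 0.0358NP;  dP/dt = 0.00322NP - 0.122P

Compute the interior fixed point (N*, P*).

N* ≈ 37.9, P* ≈ 10.6

Set dP/dt = 0 with P > 0: 0.00322N - 0.122 = 0, so N* = 0.122/0.00322 = 37.9.
Set dN/dt = 0 with N > 0: 0.38 - 0.0358P = 0, so P* = 0.38/0.0358 = 10.6.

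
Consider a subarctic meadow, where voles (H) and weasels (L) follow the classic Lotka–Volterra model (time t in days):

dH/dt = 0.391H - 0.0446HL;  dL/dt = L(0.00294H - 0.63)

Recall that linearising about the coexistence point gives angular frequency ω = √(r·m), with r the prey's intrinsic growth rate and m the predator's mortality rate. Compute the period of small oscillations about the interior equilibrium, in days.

T ≈ 12.7 days

Here r = 0.391 and m = 0.63, so r·m = 0.246.
ω = √0.246 = 0.496 per day, hence T = 2π/ω ≈ 12.7 days.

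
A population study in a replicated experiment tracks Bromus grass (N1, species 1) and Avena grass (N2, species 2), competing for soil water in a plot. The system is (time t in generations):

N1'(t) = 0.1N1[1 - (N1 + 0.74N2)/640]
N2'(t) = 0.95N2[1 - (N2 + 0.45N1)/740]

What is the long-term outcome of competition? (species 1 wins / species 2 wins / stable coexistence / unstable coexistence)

stable coexistence

Compare the nullcline intercepts: K1/α12 = 640/0.74 = 865 > K2 = 740; K2/α21 = 740/0.45 = 1640 > K1 = 640.
Since both inequalities hold, each species can invade when rare, so the interior equilibrium is stable.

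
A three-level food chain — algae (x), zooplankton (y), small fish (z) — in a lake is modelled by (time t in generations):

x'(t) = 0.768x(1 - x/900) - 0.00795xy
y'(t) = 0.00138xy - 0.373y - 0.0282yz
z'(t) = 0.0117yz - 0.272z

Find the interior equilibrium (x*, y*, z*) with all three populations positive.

x* ≈ 683, y* ≈ 23.2, z* ≈ 20.2

From dz/dt = 0: 0.0117y* = 0.272, so y* = 23.2.
From dx/dt = 0: 0.768(1 - x*/900) = 0.00795·23.2, giving x* = 900·(1 - 0.241) = 683.
From dy/dt = 0: 0.00138·683 - 0.373 = 0.0282z*, so z* = 0.57/0.0282 = 20.2.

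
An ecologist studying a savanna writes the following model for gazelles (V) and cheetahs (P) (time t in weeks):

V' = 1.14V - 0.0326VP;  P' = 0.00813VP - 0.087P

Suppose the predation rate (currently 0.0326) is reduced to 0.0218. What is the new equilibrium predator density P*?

P* ≈ 52.3

At the interior fixed point, setting dV/dt = 0 with V > 0 fixes P* = (prey growth rate)/(VP coefficient) — independent of the other coefficients.
With the change, P* = 1.14/0.0218 = 52.3; it rises from 35.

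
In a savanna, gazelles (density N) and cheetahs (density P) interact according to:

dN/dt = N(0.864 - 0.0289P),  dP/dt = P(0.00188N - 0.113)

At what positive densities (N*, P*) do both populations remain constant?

Set dP/dt = 0 with P > 0: 0.00188N - 0.113 = 0, so N* = 0.113/0.00188 = 60.1.
Set dN/dt = 0 with N > 0: 0.864 - 0.0289P = 0, so P* = 0.864/0.0289 = 29.9.

N* ≈ 60.1, P* ≈ 29.9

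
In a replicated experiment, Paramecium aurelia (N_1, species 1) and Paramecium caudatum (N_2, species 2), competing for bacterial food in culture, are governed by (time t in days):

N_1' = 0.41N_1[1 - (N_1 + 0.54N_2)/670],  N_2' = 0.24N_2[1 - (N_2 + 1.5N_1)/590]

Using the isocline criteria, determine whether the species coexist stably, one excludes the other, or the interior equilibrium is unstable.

species 1 excludes species 2

Compare the nullcline intercepts: K1/α12 = 670/0.54 = 1240 > K2 = 590; K2/α21 = 590/1.5 = 393 < K1 = 670.
Since the inequalities point opposite ways, species 1 can invade but species 2 cannot.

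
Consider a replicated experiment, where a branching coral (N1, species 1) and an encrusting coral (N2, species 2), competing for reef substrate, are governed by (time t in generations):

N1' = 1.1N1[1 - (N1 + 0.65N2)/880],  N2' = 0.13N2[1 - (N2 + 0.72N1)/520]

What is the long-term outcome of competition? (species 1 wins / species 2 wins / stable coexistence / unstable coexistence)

species 1 excludes species 2

Compare the nullcline intercepts: K1/α12 = 880/0.65 = 1350 > K2 = 520; K2/α21 = 520/0.72 = 722 < K1 = 880.
Since the inequalities point opposite ways, species 1 can invade but species 2 cannot.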